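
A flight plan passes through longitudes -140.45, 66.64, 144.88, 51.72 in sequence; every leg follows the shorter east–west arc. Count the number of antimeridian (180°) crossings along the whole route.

1

Leg 1: -140.45° → +66.64°, shortest Δλ = -152.91° (west) — crosses 180°.
Leg 2: +66.64° → +144.88°, shortest Δλ = 78.24° (east) — does not cross 180°.
Leg 3: +144.88° → +51.72°, shortest Δλ = -93.16° (west) — does not cross 180°.
Total crossings: 1.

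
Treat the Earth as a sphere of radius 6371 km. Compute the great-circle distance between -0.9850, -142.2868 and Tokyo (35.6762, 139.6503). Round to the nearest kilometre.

Δλ = 139.6503 − -142.2868 = 281.9371°; wrapped into (−180°, 180°]: -78.0629°.
Δφ = 35.6762 − -0.9850 = 36.6612°.
a = sin²(Δφ/2) + cos φ₁ · cos φ₂ · sin²(Δλ/2) = 0.421015.
c = 2·atan2(√a, √(1−a)) = 1.41216 rad → d = 6371·c ≈ 8996.89 km.

8997 km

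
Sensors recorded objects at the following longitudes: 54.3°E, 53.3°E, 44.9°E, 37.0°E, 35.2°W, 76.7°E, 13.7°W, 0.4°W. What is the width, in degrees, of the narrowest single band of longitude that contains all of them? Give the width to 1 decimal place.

Sort the longitudes: -35.2°, -13.7°, -0.4°, +37.0°, +44.9°, +53.3°, +54.3°, +76.7°.
Eastward gaps between consecutive values (wrapping around): 21.5°, 13.3°, 37.4°, 7.9°, 8.4°, 1.0°, 22.4°, 248.1°.
Largest gap = 248.1° ⇒ minimal covering band is its complement: 360° − 248.1° = 111.9°.
Band runs from -35.2° eastward to +76.7°.

111.9°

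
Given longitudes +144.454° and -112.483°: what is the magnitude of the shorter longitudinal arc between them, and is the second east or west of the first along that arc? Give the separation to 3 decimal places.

Raw difference: -112.483 − 144.454 = -256.937°.
Normalise into (−180°, 180°]: -256.937° + 360° = 103.063°.
Positive ⇒ the second point lies to the east; separation 103.063°.

103.063° east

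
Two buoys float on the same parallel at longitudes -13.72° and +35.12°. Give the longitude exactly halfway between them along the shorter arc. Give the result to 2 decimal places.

Signed shortest Δλ from -13.72° to +35.12° is +48.84°.
Midpoint longitude = -13.72° + (+48.84°)/2 = -13.72° + 24.42° = +10.70°.

+10.70°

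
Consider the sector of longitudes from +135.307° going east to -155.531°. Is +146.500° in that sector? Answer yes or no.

Band width going east from +135.307° to -155.531°: ((-155.531 − 135.307) mod 360) = 69.162°.
Offset of +146.500° east of the west edge: ((146.500 − 135.307) mod 360) = 11.193°.
11.193° ≤ 69.162° ⇒ inside.

Yes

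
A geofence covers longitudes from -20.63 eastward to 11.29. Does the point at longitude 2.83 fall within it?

Band width going east from -20.63° to +11.29°: ((11.29 − -20.63) mod 360) = 31.92°.
Offset of +2.83° east of the west edge: ((2.83 − -20.63) mod 360) = 23.46°.
23.46° ≤ 31.92° ⇒ inside.

Yes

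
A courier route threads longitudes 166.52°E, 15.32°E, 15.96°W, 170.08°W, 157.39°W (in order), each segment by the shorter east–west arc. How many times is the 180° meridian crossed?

0

Leg 1: +166.52° → +15.32°, shortest Δλ = -151.2° (west) — does not cross 180°.
Leg 2: +15.32° → -15.96°, shortest Δλ = -31.28° (west) — does not cross 180°.
Leg 3: -15.96° → -170.08°, shortest Δλ = -154.12° (west) — does not cross 180°.
Leg 4: -170.08° → -157.39°, shortest Δλ = 12.69° (east) — does not cross 180°.
Total crossings: 0.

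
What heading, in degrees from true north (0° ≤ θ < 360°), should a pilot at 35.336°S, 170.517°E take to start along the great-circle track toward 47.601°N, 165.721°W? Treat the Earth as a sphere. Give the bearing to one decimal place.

Δλ = -165.721 − 170.517 = -336.238°; wrapped into (−180°, 180°]: 23.762°.
θ = atan2( sin Δλ · cos φ₂ , cos φ₁ · sin φ₂ − sin φ₁ · cos φ₂ · cos Δλ )
  = atan2(0.27170, 0.95935) = 15.813° → normalised to [0°, 360°): 15.813°.

15.8°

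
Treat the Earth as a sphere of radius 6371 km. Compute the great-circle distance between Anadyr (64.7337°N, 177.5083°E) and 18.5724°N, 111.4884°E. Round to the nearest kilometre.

7016 km

Δλ = 111.4884 − 177.5083 = -66.0199°.
Δφ = 18.5724 − 64.7337 = -46.1613°.
a = sin²(Δφ/2) + cos φ₁ · cos φ₂ · sin²(Δλ/2) = 0.273765.
c = 2·atan2(√a, √(1−a)) = 1.10126 rad → d = 6371·c ≈ 7016.15 km.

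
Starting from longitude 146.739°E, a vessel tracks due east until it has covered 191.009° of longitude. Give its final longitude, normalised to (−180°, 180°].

Start at +146.739°; shift +191.009° → +337.748°.
+337.748° lies outside (−180°, 180°]; subtract 360° → -22.252°.

22.252°W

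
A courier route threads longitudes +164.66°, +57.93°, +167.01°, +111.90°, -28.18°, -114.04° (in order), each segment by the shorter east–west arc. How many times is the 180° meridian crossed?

0

Leg 1: +164.66° → +57.93°, shortest Δλ = -106.73° (west) — does not cross 180°.
Leg 2: +57.93° → +167.01°, shortest Δλ = 109.08° (east) — does not cross 180°.
Leg 3: +167.01° → +111.90°, shortest Δλ = -55.11° (west) — does not cross 180°.
Leg 4: +111.90° → -28.18°, shortest Δλ = -140.08° (west) — does not cross 180°.
Leg 5: -28.18° → -114.04°, shortest Δλ = -85.86° (west) — does not cross 180°.
Total crossings: 0.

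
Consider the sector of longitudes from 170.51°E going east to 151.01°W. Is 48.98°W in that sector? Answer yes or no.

Band width going east from +170.51° to -151.01°: ((-151.01 − 170.51) mod 360) = 38.48°.
Offset of -48.98° east of the west edge: ((-48.98 − 170.51) mod 360) = 140.51°.
140.51° > 38.48° ⇒ outside.

No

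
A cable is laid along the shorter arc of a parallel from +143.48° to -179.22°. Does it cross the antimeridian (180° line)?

Yes

Naïve |-179.22 − 143.48| = 322.7° > 180°, so the shorter arc goes the other way round — across 180°.
Signed shortest Δλ = ((-179.22 − 143.48 + 180) mod 360) − 180 = 37.3°.
Going east by 37.3° from +143.48° passes through 180° before reaching -179.22°.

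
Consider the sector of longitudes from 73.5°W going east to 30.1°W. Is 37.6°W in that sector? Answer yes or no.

Yes

Band width going east from -73.5° to -30.1°: ((-30.1 − -73.5) mod 360) = 43.4°.
Offset of -37.6° east of the west edge: ((-37.6 − -73.5) mod 360) = 35.9°.
35.9° ≤ 43.4° ⇒ inside.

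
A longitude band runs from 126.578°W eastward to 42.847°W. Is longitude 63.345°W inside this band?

Yes

Band width going east from -126.578° to -42.847°: ((-42.847 − -126.578) mod 360) = 83.731°.
Offset of -63.345° east of the west edge: ((-63.345 − -126.578) mod 360) = 63.233°.
63.233° ≤ 83.731° ⇒ inside.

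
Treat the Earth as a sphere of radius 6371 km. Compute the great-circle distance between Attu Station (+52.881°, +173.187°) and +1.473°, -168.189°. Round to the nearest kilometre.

5970 km

Δλ = -168.189 − 173.187 = -341.376°; wrapped into (−180°, 180°]: 18.624°.
Δφ = 1.473 − 52.881 = -51.408°.
a = sin²(Δφ/2) + cos φ₁ · cos φ₂ · sin²(Δλ/2) = 0.203910.
c = 2·atan2(√a, √(1−a)) = 0.93703 rad → d = 6371·c ≈ 5969.85 km.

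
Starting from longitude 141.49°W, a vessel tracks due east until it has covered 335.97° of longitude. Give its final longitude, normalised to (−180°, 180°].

165.52°W

Start at -141.49°; shift +335.97° → +194.48°.
+194.48° lies outside (−180°, 180°]; subtract 360° → -165.52°.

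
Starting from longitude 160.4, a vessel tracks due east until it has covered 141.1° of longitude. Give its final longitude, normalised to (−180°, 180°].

-58.5°

Start at +160.4°; shift +141.1° → +301.5°.
+301.5° lies outside (−180°, 180°]; subtract 360° → -58.5°.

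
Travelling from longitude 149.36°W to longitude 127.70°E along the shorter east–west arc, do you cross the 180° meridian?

Yes

Naïve |127.70 − -149.36| = 277.06° > 180°, so the shorter arc goes the other way round — across 180°.
Signed shortest Δλ = ((127.70 − -149.36 + 180) mod 360) − 180 = -82.94°.
Going west by 82.94° from -149.36° passes through 180° before reaching +127.70°.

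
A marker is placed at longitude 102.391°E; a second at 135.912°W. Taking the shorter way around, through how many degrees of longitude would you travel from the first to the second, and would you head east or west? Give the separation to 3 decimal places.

Raw difference: -135.912 − 102.391 = -238.303°.
Normalise into (−180°, 180°]: -238.303° + 360° = 121.697°.
Positive ⇒ the second point lies to the east; separation 121.697°.

121.697° east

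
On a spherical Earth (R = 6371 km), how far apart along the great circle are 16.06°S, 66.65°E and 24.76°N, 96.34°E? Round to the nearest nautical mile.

Δλ = 96.34 − 66.65 = 29.69°.
Δφ = 24.76 − -16.06 = 40.82°.
a = sin²(Δφ/2) + cos φ₁ · cos φ₂ · sin²(Δλ/2) = 0.178897.
c = 2·atan2(√a, √(1−a)) = 0.87342 rad → d = 6371·c ≈ 5564.58 km ≈ 3004.63 nmi.

3005 nmi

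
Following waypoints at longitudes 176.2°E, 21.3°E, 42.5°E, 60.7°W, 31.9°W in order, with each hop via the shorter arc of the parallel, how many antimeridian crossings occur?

Leg 1: +176.2° → +21.3°, shortest Δλ = -154.9° (west) — does not cross 180°.
Leg 2: +21.3° → +42.5°, shortest Δλ = 21.2° (east) — does not cross 180°.
Leg 3: +42.5° → -60.7°, shortest Δλ = -103.2° (west) — does not cross 180°.
Leg 4: -60.7° → -31.9°, shortest Δλ = 28.8° (east) — does not cross 180°.
Total crossings: 0.

0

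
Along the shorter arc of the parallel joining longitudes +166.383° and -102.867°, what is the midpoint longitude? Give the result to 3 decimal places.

-148.242°

Signed shortest Δλ from +166.383° to -102.867° is +90.750°.
Midpoint longitude = +166.383° + (+90.750°)/2 = +166.383° + 45.375° = +211.758°.
Normalise into (−180°, 180°]: -148.242°.
(The naïve average (+166.383 + -102.867)/2 = 31.758° is on the wrong side of the globe.)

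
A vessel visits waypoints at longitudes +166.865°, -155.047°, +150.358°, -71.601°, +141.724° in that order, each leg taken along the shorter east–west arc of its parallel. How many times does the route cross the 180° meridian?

4

Leg 1: +166.865° → -155.047°, shortest Δλ = 38.088° (east) — crosses 180°.
Leg 2: -155.047° → +150.358°, shortest Δλ = -54.595° (west) — crosses 180°.
Leg 3: +150.358° → -71.601°, shortest Δλ = 138.041° (east) — crosses 180°.
Leg 4: -71.601° → +141.724°, shortest Δλ = -146.675° (west) — crosses 180°.
Total crossings: 4.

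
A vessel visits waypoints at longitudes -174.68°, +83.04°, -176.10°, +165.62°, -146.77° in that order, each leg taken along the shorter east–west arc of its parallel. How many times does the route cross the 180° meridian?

4

Leg 1: -174.68° → +83.04°, shortest Δλ = -102.28° (west) — crosses 180°.
Leg 2: +83.04° → -176.10°, shortest Δλ = 100.86° (east) — crosses 180°.
Leg 3: -176.10° → +165.62°, shortest Δλ = -18.28° (west) — crosses 180°.
Leg 4: +165.62° → -146.77°, shortest Δλ = 47.61° (east) — crosses 180°.
Total crossings: 4.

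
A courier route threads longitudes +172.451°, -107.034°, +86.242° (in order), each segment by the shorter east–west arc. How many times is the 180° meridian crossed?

2

Leg 1: +172.451° → -107.034°, shortest Δλ = 80.515° (east) — crosses 180°.
Leg 2: -107.034° → +86.242°, shortest Δλ = -166.724° (west) — crosses 180°.
Total crossings: 2.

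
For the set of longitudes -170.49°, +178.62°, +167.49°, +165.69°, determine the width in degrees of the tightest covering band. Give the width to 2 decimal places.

Sort the longitudes: -170.49°, +165.69°, +167.49°, +178.62°.
Eastward gaps between consecutive values (wrapping around): 336.18°, 1.80°, 11.13°, 10.89°.
Largest gap = 336.18° ⇒ minimal covering band is its complement: 360° − 336.18° = 23.82°.
Band runs from +165.69° eastward to -170.49°, crossing the antimeridian.

23.82°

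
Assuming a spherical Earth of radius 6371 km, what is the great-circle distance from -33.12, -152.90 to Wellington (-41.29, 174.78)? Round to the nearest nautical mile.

1611 nmi

Δλ = 174.78 − -152.90 = 327.68°; wrapped into (−180°, 180°]: -32.32°.
Δφ = -41.29 − -33.12 = -8.17°.
a = sin²(Δφ/2) + cos φ₁ · cos φ₂ · sin²(Δλ/2) = 0.053822.
c = 2·atan2(√a, √(1−a)) = 0.46826 rad → d = 6371·c ≈ 2983.26 km ≈ 1610.83 nmi.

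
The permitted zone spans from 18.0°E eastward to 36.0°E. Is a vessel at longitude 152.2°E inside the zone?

No

Band width going east from +18.0° to +36.0°: ((36.0 − 18.0) mod 360) = 18.0°.
Offset of +152.2° east of the west edge: ((152.2 − 18.0) mod 360) = 134.2°.
134.2° > 18.0° ⇒ outside.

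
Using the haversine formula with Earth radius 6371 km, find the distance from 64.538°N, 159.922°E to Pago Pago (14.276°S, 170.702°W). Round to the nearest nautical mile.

Δλ = -170.702 − 159.922 = -330.624°; wrapped into (−180°, 180°]: 29.376°.
Δφ = -14.276 − 64.538 = -78.814°.
a = sin²(Δφ/2) + cos φ₁ · cos φ₂ · sin²(Δλ/2) = 0.429788.
c = 2·atan2(√a, √(1−a)) = 1.42991 rad → d = 6371·c ≈ 9109.94 km ≈ 4918.97 nmi.

4919 nmi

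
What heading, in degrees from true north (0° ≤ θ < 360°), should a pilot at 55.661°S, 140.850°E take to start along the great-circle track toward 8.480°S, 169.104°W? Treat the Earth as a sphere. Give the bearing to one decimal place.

59.8°

Δλ = -169.104 − 140.850 = -309.954°; wrapped into (−180°, 180°]: 50.046°.
θ = atan2( sin Δλ · cos φ₂ , cos φ₁ · sin φ₂ − sin φ₁ · cos φ₂ · cos Δλ )
  = atan2(0.75818, 0.44127) = 59.800° → normalised to [0°, 360°): 59.800°.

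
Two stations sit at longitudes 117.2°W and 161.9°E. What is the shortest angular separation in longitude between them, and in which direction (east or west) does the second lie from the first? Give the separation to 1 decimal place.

80.9° west

Raw difference: 161.9 − -117.2 = 279.1°.
Normalise into (−180°, 180°]: 279.1° − 360° = -80.9°.
Negative ⇒ the second point lies to the west; separation 80.9°.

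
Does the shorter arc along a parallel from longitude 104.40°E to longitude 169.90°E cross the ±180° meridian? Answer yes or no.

Signed shortest Δλ = ((169.90 − 104.40 + 180) mod 360) − 180 = 65.5°.
Going east by 65.5° from +104.40° reaches +169.90° without touching 180°.

No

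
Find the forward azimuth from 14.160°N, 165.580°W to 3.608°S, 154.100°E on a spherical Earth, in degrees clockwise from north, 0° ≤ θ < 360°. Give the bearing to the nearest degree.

Δλ = 154.100 − -165.580 = 319.680°; wrapped into (−180°, 180°]: -40.320°.
θ = atan2( sin Δλ · cos φ₂ , cos φ₁ · sin φ₂ − sin φ₁ · cos φ₂ · cos Δλ )
  = atan2(-0.64577, -0.24716) = -110.944° → normalised to [0°, 360°): 249.056°.

249°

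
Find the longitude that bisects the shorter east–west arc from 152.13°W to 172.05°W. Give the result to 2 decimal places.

162.09°W

Signed shortest Δλ from -152.13° to -172.05° is -19.92°.
Midpoint longitude = -152.13° + (-19.92°)/2 = -152.13° − 9.96° = -162.09°.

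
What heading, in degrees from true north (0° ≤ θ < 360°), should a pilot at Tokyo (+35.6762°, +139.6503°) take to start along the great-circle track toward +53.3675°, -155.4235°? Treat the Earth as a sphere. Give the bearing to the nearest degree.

Δλ = -155.4235 − 139.6503 = -295.0738°; wrapped into (−180°, 180°]: 64.9262°.
θ = atan2( sin Δλ · cos φ₂ , cos φ₁ · sin φ₂ − sin φ₁ · cos φ₂ · cos Δλ )
  = atan2(0.54045, 0.50440) = 46.976° → normalised to [0°, 360°): 46.976°.

47°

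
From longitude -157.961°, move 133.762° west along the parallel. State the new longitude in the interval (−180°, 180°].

+68.277°

Start at -157.961°; shift −133.762° → -291.723°.
-291.723° lies outside (−180°, 180°]; add 360° → +68.277°.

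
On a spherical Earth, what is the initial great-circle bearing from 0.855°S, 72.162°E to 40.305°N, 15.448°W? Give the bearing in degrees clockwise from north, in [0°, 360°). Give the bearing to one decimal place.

Δλ = -15.448 − 72.162 = -87.610°.
θ = atan2( sin Δλ · cos φ₂ , cos φ₁ · sin φ₂ − sin φ₁ · cos φ₂ · cos Δλ )
  = atan2(-0.76195, 0.64726) = -49.653° → normalised to [0°, 360°): 310.347°.

310.3°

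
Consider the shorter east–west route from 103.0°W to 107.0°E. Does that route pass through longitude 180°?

Naïve |107.0 − -103.0| = 210.0° > 180°, so the shorter arc goes the other way round — across 180°.
Signed shortest Δλ = ((107.0 − -103.0 + 180) mod 360) − 180 = -150.0°.
Going west by 150.0° from -103.0° passes through 180° before reaching +107.0°.

Yes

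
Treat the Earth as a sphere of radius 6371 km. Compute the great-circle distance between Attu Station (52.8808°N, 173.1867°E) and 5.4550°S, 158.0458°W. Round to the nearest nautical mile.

3795 nmi

Δλ = -158.0458 − 173.1867 = -331.2325°; wrapped into (−180°, 180°]: 28.7675°.
Δφ = -5.4550 − 52.8808 = -58.3358°.
a = sin²(Δφ/2) + cos φ₁ · cos φ₂ · sin²(Δλ/2) = 0.274602.
c = 2·atan2(√a, √(1−a)) = 1.10314 rad → d = 6371·c ≈ 7028.10 km ≈ 3794.87 nmi.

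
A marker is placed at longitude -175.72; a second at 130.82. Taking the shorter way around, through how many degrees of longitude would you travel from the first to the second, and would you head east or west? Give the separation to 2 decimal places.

Raw difference: 130.82 − -175.72 = 306.54°.
Normalise into (−180°, 180°]: 306.54° − 360° = -53.46°.
Negative ⇒ the second point lies to the west; separation 53.46°.

53.46° west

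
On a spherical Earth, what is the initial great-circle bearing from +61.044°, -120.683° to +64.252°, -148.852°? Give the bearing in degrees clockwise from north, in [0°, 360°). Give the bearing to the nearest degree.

Δλ = -148.852 − -120.683 = -28.169°.
θ = atan2( sin Δλ · cos φ₂ , cos φ₁ · sin φ₂ − sin φ₁ · cos φ₂ · cos Δλ )
  = atan2(-0.20508, 0.10098) = -63.784° → normalised to [0°, 360°): 296.216°.

296°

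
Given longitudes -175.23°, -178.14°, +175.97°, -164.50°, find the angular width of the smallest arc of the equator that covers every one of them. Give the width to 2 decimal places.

19.53°

Sort the longitudes: -178.14°, -175.23°, -164.50°, +175.97°.
Eastward gaps between consecutive values (wrapping around): 2.91°, 10.73°, 340.47°, 5.89°.
Largest gap = 340.47° ⇒ minimal covering band is its complement: 360° − 340.47° = 19.53°.
Band runs from +175.97° eastward to -164.50°, crossing the antimeridian.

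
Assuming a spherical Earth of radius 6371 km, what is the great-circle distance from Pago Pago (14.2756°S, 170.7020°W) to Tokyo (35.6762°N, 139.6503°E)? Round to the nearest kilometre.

7621 km

Δλ = 139.6503 − -170.7020 = 310.3523°; wrapped into (−180°, 180°]: -49.6477°.
Δφ = 35.6762 − -14.2756 = 49.9518°.
a = sin²(Δφ/2) + cos φ₁ · cos φ₂ · sin²(Δλ/2) = 0.317041.
c = 2·atan2(√a, √(1−a)) = 1.19618 rad → d = 6371·c ≈ 7620.85 km.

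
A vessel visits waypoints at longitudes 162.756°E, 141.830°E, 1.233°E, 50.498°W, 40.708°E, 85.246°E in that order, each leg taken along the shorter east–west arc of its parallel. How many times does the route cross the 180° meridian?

0

Leg 1: +162.756° → +141.830°, shortest Δλ = -20.926° (west) — does not cross 180°.
Leg 2: +141.830° → +1.233°, shortest Δλ = -140.597° (west) — does not cross 180°.
Leg 3: +1.233° → -50.498°, shortest Δλ = -51.731° (west) — does not cross 180°.
Leg 4: -50.498° → +40.708°, shortest Δλ = 91.206° (east) — does not cross 180°.
Leg 5: +40.708° → +85.246°, shortest Δλ = 44.538° (east) — does not cross 180°.
Total crossings: 0.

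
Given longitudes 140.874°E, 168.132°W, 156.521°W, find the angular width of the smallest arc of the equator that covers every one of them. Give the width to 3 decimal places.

Sort the longitudes: -168.132°, -156.521°, +140.874°.
Eastward gaps between consecutive values (wrapping around): 11.611°, 297.395°, 50.994°.
Largest gap = 297.395° ⇒ minimal covering band is its complement: 360° − 297.395° = 62.605°.
Band runs from +140.874° eastward to -156.521°, crossing the antimeridian.

62.605°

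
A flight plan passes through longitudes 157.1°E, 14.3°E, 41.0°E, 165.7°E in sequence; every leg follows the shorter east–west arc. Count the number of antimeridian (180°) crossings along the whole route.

Leg 1: +157.1° → +14.3°, shortest Δλ = -142.8° (west) — does not cross 180°.
Leg 2: +14.3° → +41.0°, shortest Δλ = 26.7° (east) — does not cross 180°.
Leg 3: +41.0° → +165.7°, shortest Δλ = 124.7° (east) — does not cross 180°.
Total crossings: 0.

0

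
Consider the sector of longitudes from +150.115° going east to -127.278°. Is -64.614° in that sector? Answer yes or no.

No

Band width going east from +150.115° to -127.278°: ((-127.278 − 150.115) mod 360) = 82.607°.
Offset of -64.614° east of the west edge: ((-64.614 − 150.115) mod 360) = 145.271°.
145.271° > 82.607° ⇒ outside.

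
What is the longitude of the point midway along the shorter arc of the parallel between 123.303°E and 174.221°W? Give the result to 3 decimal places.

154.541°E

Signed shortest Δλ from +123.303° to -174.221° is +62.476°.
Midpoint longitude = +123.303° + (+62.476°)/2 = +123.303° + 31.238° = +154.541°.
(The naïve average (+123.303 + -174.221)/2 = -25.459° is on the wrong side of the globe.)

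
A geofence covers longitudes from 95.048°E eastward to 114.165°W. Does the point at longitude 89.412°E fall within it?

Band width going east from +95.048° to -114.165°: ((-114.165 − 95.048) mod 360) = 150.787°.
Offset of +89.412° east of the west edge: ((89.412 − 95.048) mod 360) = 354.364°.
354.364° > 150.787° ⇒ outside.

No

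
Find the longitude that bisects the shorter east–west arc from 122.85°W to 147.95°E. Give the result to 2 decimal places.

167.45°W

Signed shortest Δλ from -122.85° to +147.95° is -89.20°.
Midpoint longitude = -122.85° + (-89.20°)/2 = -122.85° − 44.60° = -167.45°.
(The naïve average (-122.85 + +147.95)/2 = 12.55° is on the wrong side of the globe.)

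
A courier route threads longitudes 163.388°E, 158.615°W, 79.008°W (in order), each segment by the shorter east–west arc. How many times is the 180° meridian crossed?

1

Leg 1: +163.388° → -158.615°, shortest Δλ = 37.997° (east) — crosses 180°.
Leg 2: -158.615° → -79.008°, shortest Δλ = 79.607° (east) — does not cross 180°.
Total crossings: 1.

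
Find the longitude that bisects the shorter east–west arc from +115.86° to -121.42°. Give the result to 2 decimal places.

+177.22°

Signed shortest Δλ from +115.86° to -121.42° is +122.72°.
Midpoint longitude = +115.86° + (+122.72°)/2 = +115.86° + 61.36° = +177.22°.
(The naïve average (+115.86 + -121.42)/2 = -2.78° is on the wrong side of the globe.)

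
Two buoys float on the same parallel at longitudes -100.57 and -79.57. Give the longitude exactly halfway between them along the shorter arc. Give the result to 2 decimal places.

-90.07°

Signed shortest Δλ from -100.57° to -79.57° is +21.00°.
Midpoint longitude = -100.57° + (+21.00°)/2 = -100.57° + 10.50° = -90.07°.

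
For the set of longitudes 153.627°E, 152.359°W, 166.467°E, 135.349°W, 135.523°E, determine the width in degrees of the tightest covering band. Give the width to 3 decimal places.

89.128°

Sort the longitudes: -152.359°, -135.349°, +135.523°, +153.627°, +166.467°.
Eastward gaps between consecutive values (wrapping around): 17.010°, 270.872°, 18.104°, 12.840°, 41.174°.
Largest gap = 270.872° ⇒ minimal covering band is its complement: 360° − 270.872° = 89.128°.
Band runs from +135.523° eastward to -135.349°, crossing the antimeridian.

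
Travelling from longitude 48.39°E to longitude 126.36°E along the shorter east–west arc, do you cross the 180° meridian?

Signed shortest Δλ = ((126.36 − 48.39 + 180) mod 360) − 180 = 77.97°.
Going east by 77.97° from +48.39° reaches +126.36° without touching 180°.

No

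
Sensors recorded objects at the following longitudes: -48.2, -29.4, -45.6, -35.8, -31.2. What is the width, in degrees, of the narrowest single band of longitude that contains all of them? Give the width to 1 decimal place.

Sort the longitudes: -48.2°, -45.6°, -35.8°, -31.2°, -29.4°.
Eastward gaps between consecutive values (wrapping around): 2.6°, 9.8°, 4.6°, 1.8°, 341.2°.
Largest gap = 341.2° ⇒ minimal covering band is its complement: 360° − 341.2° = 18.8°.
Band runs from -48.2° eastward to -29.4°.

18.8°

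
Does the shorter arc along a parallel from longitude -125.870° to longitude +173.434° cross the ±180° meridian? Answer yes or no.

Naïve |173.434 − -125.870| = 299.304° > 180°, so the shorter arc goes the other way round — across 180°.
Signed shortest Δλ = ((173.434 − -125.870 + 180) mod 360) − 180 = -60.696°.
Going west by 60.696° from -125.870° passes through 180° before reaching +173.434°.

Yes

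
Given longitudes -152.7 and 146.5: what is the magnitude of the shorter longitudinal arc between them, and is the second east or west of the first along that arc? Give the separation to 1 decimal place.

Raw difference: 146.5 − -152.7 = 299.2°.
Normalise into (−180°, 180°]: 299.2° − 360° = -60.8°.
Negative ⇒ the second point lies to the west; separation 60.8°.

60.8° west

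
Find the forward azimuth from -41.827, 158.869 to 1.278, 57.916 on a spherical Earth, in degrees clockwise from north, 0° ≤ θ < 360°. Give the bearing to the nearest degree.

264°

Δλ = 57.916 − 158.869 = -100.953°.
θ = atan2( sin Δλ · cos φ₂ , cos φ₁ · sin φ₂ − sin φ₁ · cos φ₂ · cos Δλ )
  = atan2(-0.98154, -0.11006) = -96.398° → normalised to [0°, 360°): 263.602°.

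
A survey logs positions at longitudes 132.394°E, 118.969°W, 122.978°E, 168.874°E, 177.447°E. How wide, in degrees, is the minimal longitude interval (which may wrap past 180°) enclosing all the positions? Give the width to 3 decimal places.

118.053°

Sort the longitudes: -118.969°, +122.978°, +132.394°, +168.874°, +177.447°.
Eastward gaps between consecutive values (wrapping around): 241.947°, 9.416°, 36.480°, 8.573°, 63.584°.
Largest gap = 241.947° ⇒ minimal covering band is its complement: 360° − 241.947° = 118.053°.
Band runs from +122.978° eastward to -118.969°, crossing the antimeridian.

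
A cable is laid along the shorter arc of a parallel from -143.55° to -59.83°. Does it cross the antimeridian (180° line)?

Signed shortest Δλ = ((-59.83 − -143.55 + 180) mod 360) − 180 = 83.72°.
Going east by 83.72° from -143.55° reaches -59.83° without touching 180°.

No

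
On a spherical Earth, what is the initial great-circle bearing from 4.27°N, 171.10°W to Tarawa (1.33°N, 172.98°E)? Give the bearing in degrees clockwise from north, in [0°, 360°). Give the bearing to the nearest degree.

260°

Δλ = 172.98 − -171.10 = 344.08°; wrapped into (−180°, 180°]: -15.92°.
θ = atan2( sin Δλ · cos φ₂ , cos φ₁ · sin φ₂ − sin φ₁ · cos φ₂ · cos Δλ )
  = atan2(-0.27422, -0.04844) = -100.017° → normalised to [0°, 360°): 259.983°.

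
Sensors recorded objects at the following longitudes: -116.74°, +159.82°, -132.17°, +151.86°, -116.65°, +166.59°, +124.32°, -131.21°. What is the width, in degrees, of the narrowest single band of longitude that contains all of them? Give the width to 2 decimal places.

Sort the longitudes: -132.17°, -131.21°, -116.74°, -116.65°, +124.32°, +151.86°, +159.82°, +166.59°.
Eastward gaps between consecutive values (wrapping around): 0.96°, 14.47°, 0.09°, 240.97°, 27.54°, 7.96°, 6.77°, 61.24°.
Largest gap = 240.97° ⇒ minimal covering band is its complement: 360° − 240.97° = 119.03°.
Band runs from +124.32° eastward to -116.65°, crossing the antimeridian.

119.03°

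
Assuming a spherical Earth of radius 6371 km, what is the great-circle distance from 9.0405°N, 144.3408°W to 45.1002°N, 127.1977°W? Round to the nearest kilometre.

4334 km

Δλ = -127.1977 − -144.3408 = 17.1431°.
Δφ = 45.1002 − 9.0405 = 36.0597°.
a = sin²(Δφ/2) + cos φ₁ · cos φ₂ · sin²(Δλ/2) = 0.111283.
c = 2·atan2(√a, √(1−a)) = 0.68022 rad → d = 6371·c ≈ 4333.70 km.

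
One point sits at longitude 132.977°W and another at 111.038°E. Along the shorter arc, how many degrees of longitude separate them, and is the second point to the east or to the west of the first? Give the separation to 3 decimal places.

Raw difference: 111.038 − -132.977 = 244.015°.
Normalise into (−180°, 180°]: 244.015° − 360° = -115.985°.
Negative ⇒ the second point lies to the west; separation 115.985°.

115.985° west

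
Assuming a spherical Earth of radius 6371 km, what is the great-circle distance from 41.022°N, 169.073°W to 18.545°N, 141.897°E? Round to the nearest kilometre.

Δλ = 141.897 − -169.073 = 310.970°; wrapped into (−180°, 180°]: -49.030°.
Δφ = 18.545 − 41.022 = -22.477°.
a = sin²(Δφ/2) + cos φ₁ · cos φ₂ · sin²(Δλ/2) = 0.161132.
c = 2·atan2(√a, √(1−a)) = 0.82612 rad → d = 6371·c ≈ 5263.19 km.

5263 km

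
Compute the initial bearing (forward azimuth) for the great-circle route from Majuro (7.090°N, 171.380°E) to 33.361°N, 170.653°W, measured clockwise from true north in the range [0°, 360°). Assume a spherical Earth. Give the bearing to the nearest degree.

30°

Δλ = -170.653 − 171.380 = -342.033°; wrapped into (−180°, 180°]: 17.967°.
θ = atan2( sin Δλ · cos φ₂ , cos φ₁ · sin φ₂ − sin φ₁ · cos φ₂ · cos Δλ )
  = atan2(0.25764, 0.44764) = 29.922° → normalised to [0°, 360°): 29.922°.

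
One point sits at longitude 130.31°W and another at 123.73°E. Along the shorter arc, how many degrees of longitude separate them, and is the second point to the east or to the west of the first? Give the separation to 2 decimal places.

Raw difference: 123.73 − -130.31 = 254.04°.
Normalise into (−180°, 180°]: 254.04° − 360° = -105.96°.
Negative ⇒ the second point lies to the west; separation 105.96°.

105.96° west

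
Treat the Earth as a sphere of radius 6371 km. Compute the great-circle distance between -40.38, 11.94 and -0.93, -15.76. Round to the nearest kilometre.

Δλ = -15.76 − 11.94 = -27.70°.
Δφ = -0.93 − -40.38 = 39.45°.
a = sin²(Δφ/2) + cos φ₁ · cos φ₂ · sin²(Δλ/2) = 0.157556.
c = 2·atan2(√a, √(1−a)) = 0.81635 rad → d = 6371·c ≈ 5200.94 km.

5201 km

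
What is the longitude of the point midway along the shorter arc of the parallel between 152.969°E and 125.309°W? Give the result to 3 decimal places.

Signed shortest Δλ from +152.969° to -125.309° is +81.722°.
Midpoint longitude = +152.969° + (+81.722°)/2 = +152.969° + 40.861° = +193.830°.
Normalise into (−180°, 180°]: -166.170°.
(The naïve average (+152.969 + -125.309)/2 = 13.83° is on the wrong side of the globe.)

166.170°W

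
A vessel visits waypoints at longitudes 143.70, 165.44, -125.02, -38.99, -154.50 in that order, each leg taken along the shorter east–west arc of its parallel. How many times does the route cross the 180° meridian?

Leg 1: +143.70° → +165.44°, shortest Δλ = 21.74° (east) — does not cross 180°.
Leg 2: +165.44° → -125.02°, shortest Δλ = 69.54° (east) — crosses 180°.
Leg 3: -125.02° → -38.99°, shortest Δλ = 86.03° (east) — does not cross 180°.
Leg 4: -38.99° → -154.50°, shortest Δλ = -115.51° (west) — does not cross 180°.
Total crossings: 1.

1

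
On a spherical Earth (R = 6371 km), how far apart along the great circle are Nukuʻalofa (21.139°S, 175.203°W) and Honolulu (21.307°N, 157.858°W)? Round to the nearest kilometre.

Δλ = -157.858 − -175.203 = 17.345°.
Δφ = 21.307 − -21.139 = 42.446°.
a = sin²(Δφ/2) + cos φ₁ · cos φ₂ · sin²(Δλ/2) = 0.150800.
c = 2·atan2(√a, √(1−a)) = 0.79764 rad → d = 6371·c ≈ 5081.75 km.

5082 km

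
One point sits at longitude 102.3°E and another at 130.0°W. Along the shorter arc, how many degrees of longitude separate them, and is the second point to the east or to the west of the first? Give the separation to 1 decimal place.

127.7° east

Raw difference: -130.0 − 102.3 = -232.3°.
Normalise into (−180°, 180°]: -232.3° + 360° = 127.7°.
Positive ⇒ the second point lies to the east; separation 127.7°.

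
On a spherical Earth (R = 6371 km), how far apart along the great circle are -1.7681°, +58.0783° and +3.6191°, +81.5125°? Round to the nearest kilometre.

Δλ = 81.5125 − 58.0783 = 23.4342°.
Δφ = 3.6191 − -1.7681 = 5.3872°.
a = sin²(Δφ/2) + cos φ₁ · cos φ₂ · sin²(Δλ/2) = 0.043348.
c = 2·atan2(√a, √(1−a)) = 0.41947 rad → d = 6371·c ≈ 2672.46 km.

2672 km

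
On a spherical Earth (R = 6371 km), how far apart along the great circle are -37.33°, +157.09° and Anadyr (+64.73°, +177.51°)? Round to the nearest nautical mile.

Δλ = 177.51 − 157.09 = 20.42°.
Δφ = 64.73 − -37.33 = 102.06°.
a = sin²(Δφ/2) + cos φ₁ · cos φ₂ · sin²(Δλ/2) = 0.615133.
c = 2·atan2(√a, √(1−a)) = 1.80315 rad → d = 6371·c ≈ 11487.85 km ≈ 6202.94 nmi.

6203 nmi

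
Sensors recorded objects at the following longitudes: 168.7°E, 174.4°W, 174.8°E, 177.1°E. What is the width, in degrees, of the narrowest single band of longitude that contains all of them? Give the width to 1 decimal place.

16.9°

Sort the longitudes: -174.4°, +168.7°, +174.8°, +177.1°.
Eastward gaps between consecutive values (wrapping around): 343.1°, 6.1°, 2.3°, 8.5°.
Largest gap = 343.1° ⇒ minimal covering band is its complement: 360° − 343.1° = 16.9°.
Band runs from +168.7° eastward to -174.4°, crossing the antimeridian.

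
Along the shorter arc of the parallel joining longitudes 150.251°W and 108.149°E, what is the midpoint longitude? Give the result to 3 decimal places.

158.949°E

Signed shortest Δλ from -150.251° to +108.149° is -101.600°.
Midpoint longitude = -150.251° + (-101.600°)/2 = -150.251° − 50.800° = -201.051°.
Normalise into (−180°, 180°]: +158.949°.
(The naïve average (-150.251 + +108.149)/2 = -21.051° is on the wrong side of the globe.)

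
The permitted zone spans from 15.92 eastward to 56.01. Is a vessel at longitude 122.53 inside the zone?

No

Band width going east from +15.92° to +56.01°: ((56.01 − 15.92) mod 360) = 40.09°.
Offset of +122.53° east of the west edge: ((122.53 − 15.92) mod 360) = 106.61°.
106.61° > 40.09° ⇒ outside.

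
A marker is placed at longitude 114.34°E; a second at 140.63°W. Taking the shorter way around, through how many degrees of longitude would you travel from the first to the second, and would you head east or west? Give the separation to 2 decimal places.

Raw difference: -140.63 − 114.34 = -254.97°.
Normalise into (−180°, 180°]: -254.97° + 360° = 105.03°.
Positive ⇒ the second point lies to the east; separation 105.03°.

105.03° east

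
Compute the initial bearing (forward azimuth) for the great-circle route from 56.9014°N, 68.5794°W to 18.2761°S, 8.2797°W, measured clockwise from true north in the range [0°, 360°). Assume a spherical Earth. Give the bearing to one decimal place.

124.4°

Δλ = -8.2797 − -68.5794 = 60.2997°.
θ = atan2( sin Δλ · cos φ₂ , cos φ₁ · sin φ₂ − sin φ₁ · cos φ₂ · cos Δλ )
  = atan2(0.82481, -0.56538) = 124.429° → normalised to [0°, 360°): 124.429°.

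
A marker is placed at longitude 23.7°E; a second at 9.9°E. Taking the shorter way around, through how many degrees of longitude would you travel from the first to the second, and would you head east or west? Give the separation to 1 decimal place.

Raw difference: 9.9 − 23.7 = -13.8°.
Normalise into (−180°, 180°]: -13.8° stays -13.8°.
Negative ⇒ the second point lies to the west; separation 13.8°.

13.8° west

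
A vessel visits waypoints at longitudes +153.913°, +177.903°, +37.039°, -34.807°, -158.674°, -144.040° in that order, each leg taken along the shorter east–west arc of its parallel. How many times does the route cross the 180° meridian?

Leg 1: +153.913° → +177.903°, shortest Δλ = 23.99° (east) — does not cross 180°.
Leg 2: +177.903° → +37.039°, shortest Δλ = -140.864° (west) — does not cross 180°.
Leg 3: +37.039° → -34.807°, shortest Δλ = -71.846° (west) — does not cross 180°.
Leg 4: -34.807° → -158.674°, shortest Δλ = -123.867° (west) — does not cross 180°.
Leg 5: -158.674° → -144.040°, shortest Δλ = 14.634° (east) — does not cross 180°.
Total crossings: 0.

0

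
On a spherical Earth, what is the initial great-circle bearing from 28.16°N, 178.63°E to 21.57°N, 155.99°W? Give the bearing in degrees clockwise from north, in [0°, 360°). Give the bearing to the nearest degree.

100°

Δλ = -155.99 − 178.63 = -334.62°; wrapped into (−180°, 180°]: 25.38°.
θ = atan2( sin Δλ · cos φ₂ , cos φ₁ · sin φ₂ − sin φ₁ · cos φ₂ · cos Δλ )
  = atan2(0.39860, -0.07240) = 100.295° → normalised to [0°, 360°): 100.295°.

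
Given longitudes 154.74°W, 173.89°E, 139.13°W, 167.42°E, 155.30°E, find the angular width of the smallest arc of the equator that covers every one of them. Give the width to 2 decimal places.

Sort the longitudes: -154.74°, -139.13°, +155.30°, +167.42°, +173.89°.
Eastward gaps between consecutive values (wrapping around): 15.61°, 294.43°, 12.12°, 6.47°, 31.37°.
Largest gap = 294.43° ⇒ minimal covering band is its complement: 360° − 294.43° = 65.57°.
Band runs from +155.30° eastward to -139.13°, crossing the antimeridian.

65.57°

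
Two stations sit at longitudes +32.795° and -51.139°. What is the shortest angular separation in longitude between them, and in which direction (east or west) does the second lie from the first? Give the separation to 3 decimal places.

83.934° west

Raw difference: -51.139 − 32.795 = -83.934°.
Normalise into (−180°, 180°]: -83.934° stays -83.934°.
Negative ⇒ the second point lies to the west; separation 83.934°.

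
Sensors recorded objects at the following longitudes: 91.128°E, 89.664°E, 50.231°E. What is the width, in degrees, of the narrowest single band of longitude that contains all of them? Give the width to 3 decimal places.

Sort the longitudes: +50.231°, +89.664°, +91.128°.
Eastward gaps between consecutive values (wrapping around): 39.433°, 1.464°, 319.103°.
Largest gap = 319.103° ⇒ minimal covering band is its complement: 360° − 319.103° = 40.897°.
Band runs from +50.231° eastward to +91.128°.

40.897°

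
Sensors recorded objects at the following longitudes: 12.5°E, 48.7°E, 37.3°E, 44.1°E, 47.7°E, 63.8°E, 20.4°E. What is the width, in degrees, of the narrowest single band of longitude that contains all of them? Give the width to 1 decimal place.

Sort the longitudes: +12.5°, +20.4°, +37.3°, +44.1°, +47.7°, +48.7°, +63.8°.
Eastward gaps between consecutive values (wrapping around): 7.9°, 16.9°, 6.8°, 3.6°, 1.0°, 15.1°, 308.7°.
Largest gap = 308.7° ⇒ minimal covering band is its complement: 360° − 308.7° = 51.3°.
Band runs from +12.5° eastward to +63.8°.

51.3°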